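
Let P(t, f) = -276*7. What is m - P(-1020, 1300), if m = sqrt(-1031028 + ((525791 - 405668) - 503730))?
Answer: 1932 + I*sqrt(1414635) ≈ 1932.0 + 1189.4*I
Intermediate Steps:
P(t, f) = -1932
m = I*sqrt(1414635) (m = sqrt(-1031028 + (120123 - 503730)) = sqrt(-1031028 - 383607) = sqrt(-1414635) = I*sqrt(1414635) ≈ 1189.4*I)
m - P(-1020, 1300) = I*sqrt(1414635) - 1*(-1932) = I*sqrt(1414635) + 1932 = 1932 + I*sqrt(1414635)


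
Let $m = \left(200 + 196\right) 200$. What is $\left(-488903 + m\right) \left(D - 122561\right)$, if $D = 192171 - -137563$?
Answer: $-84879399619$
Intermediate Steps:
$m = 79200$ ($m = 396 \cdot 200 = 79200$)
$D = 329734$ ($D = 192171 + 137563 = 329734$)
$\left(-488903 + m\right) \left(D - 122561\right) = \left(-488903 + 79200\right) \left(329734 - 122561\right) = \left(-409703\right) 207173 = -84879399619$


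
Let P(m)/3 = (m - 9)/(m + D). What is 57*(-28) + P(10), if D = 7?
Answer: -27129/17 ≈ -1595.8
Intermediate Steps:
P(m) = 3*(-9 + m)/(7 + m) (P(m) = 3*((m - 9)/(m + 7)) = 3*((-9 + m)/(7 + m)) = 3*(-9 + m)/(7 + m))
57*(-28) + P(10) = 57*(-28) + 3*(-9 + 10)/(7 + 10) = -1596 + 3*1/17 = -1596 + 3*(1/17)*1 = -1596 + 3/17 = -27129/17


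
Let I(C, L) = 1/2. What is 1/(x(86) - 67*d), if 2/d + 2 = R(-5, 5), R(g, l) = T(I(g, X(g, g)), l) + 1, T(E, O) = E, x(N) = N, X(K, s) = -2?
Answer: 1/354 ≈ 0.0028249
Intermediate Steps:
I(C, L) = 1/2
R(g, l) = 3/2 (R(g, l) = 1/2 + 1 = 3/2)
d = -4 (d = 2/(-2 + 3/2) = 2/(-1/2) = 2*(-2) = -4)
1/(x(86) - 67*d) = 1/(86 - 67*(-4)) = 1/(86 + 268) = 1/354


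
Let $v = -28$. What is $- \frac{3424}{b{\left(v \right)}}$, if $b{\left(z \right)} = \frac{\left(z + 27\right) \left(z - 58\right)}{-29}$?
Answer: $\frac{49648}{43} \approx 1154.6$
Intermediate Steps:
$b{\left(z \right)} = - \frac{\left(-58 + z\right) \left(27 + z\right)}{29}$ ($b{\left(z \right)} = \left(27 + z\right) \left(-58 + z\right) \left(- \frac{1}{29}\right) = \left(-58 + z\right) \left(27 + z\right) \left(- \frac{1}{29}\right) = - \frac{\left(-58 + z\right) \left(27 + z\right)}{29}$)
$- \frac{3424}{b{\left(v \right)}} = - \frac{3424}{54 - \frac{\left(-28\right)^{2}}{29} + \frac{31}{29} \left(-28\right)} = - \frac{3424}{54 - \frac{784}{29} - \frac{868}{29}} = - \frac{3424}{- \frac{86}{29}} = \left(-3424\right) \left(- \frac{29}{86}\right) = \frac{49648}{43}$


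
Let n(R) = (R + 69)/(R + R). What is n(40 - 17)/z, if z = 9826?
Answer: 1/4913 ≈ 0.00020354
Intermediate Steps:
n(R) = (69 + R)/(2*R) (n(R) = (69 + R)/((2*R)) = (69 + R)*(1/(2*R)) = (69 + R)/(2*R))
n(40 - 17)/z = ((69 + (40 - 17))/(2*(40 - 17)))/9826 = ((½)*(69 + 23)/23)*(1/9826) = ((½)*(1/23)*92)*(1/9826) = 2*(1/9826) = 1/4913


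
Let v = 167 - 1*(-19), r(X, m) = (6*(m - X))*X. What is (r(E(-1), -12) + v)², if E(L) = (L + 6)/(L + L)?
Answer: 431649/4 ≈ 1.0791e+5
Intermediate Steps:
E(L) = (6 + L)/(2*L) (E(L) = (6 + L)/((2*L)) = (6 + L)*(1/(2*L)) = (6 + L)/(2*L))
r(X, m) = X*(-6*X + 6*m) (r(X, m) = (-6*X + 6*m)*X = X*(-6*X + 6*m))
v = 186 (v = 167 + 19 = 186)
(r(E(-1), -12) + v)² = (6*((½)*(6 - 1)/(-1))*(-12 - (6 - 1)/(2*(-1))) + 186)² = (6*((½)*(-1)*5)*(-12 - (-1)*5/2) + 186)² = (6*(-5/2)*(-12 - 1*(-5/2)) + 186)² = (6*(-5/2)*(-12 + 5/2) + 186)² = (6*(-5/2)*(-19/2) + 186)² = (285/2 + 186)² = (657/2)² = 431649/4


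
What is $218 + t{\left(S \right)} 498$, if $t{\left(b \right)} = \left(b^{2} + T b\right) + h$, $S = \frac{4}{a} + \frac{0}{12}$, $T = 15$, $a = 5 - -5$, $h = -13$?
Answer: $- \frac{79708}{25} \approx -3188.3$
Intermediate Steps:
$a = 10$ ($a = 5 + 5 = 10$)
$S = \frac{2}{5}$ ($S = \frac{4}{10} + \frac{0}{12} = 4 \cdot \frac{1}{10} + 0 \cdot \frac{1}{12} = \frac{2}{5} + 0 = \frac{2}{5} \approx 0.4$)
$t{\left(b \right)} = -13 + b^{2} + 15 b$ ($t{\left(b \right)} = \left(b^{2} + 15 b\right) - 13 = -13 + b^{2} + 15 b$)
$218 + t{\left(S \right)} 498 = 218 + \left(-13 + \left(\frac{2}{5}\right)^{2} + 15 \cdot \frac{2}{5}\right) 498 = 218 + \left(-13 + \frac{4}{25} + 6\right) 498 = 218 - \frac{85158}{25} = - \frac{79708}{25}$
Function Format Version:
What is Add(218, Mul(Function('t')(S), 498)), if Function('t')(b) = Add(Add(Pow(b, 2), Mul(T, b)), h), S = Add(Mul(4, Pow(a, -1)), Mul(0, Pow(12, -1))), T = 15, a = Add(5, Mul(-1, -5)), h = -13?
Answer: Rational(-79708, 25) ≈ -3188.3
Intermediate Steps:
a = 10 (a = Add(5, 5) = 10)
S = Rational(2, 5) (S = Add(Mul(4, Pow(10, -1)), Mul(0, Pow(12, -1))) = Add(Mul(4, Rational(1, 10)), Mul(0, Rational(1, 12))) = Add(Rational(2, 5), 0) = Rational(2, 5) ≈ 0.40000)
Function('t')(b) = Add(-13, Pow(b, 2), Mul(15, b)) (Function('t')(b) = Add(Add(Pow(b, 2), Mul(15, b)), -13) = Add(-13, Pow(b, 2), Mul(15, b)))
Add(218, Mul(Function('t')(S), 498)) = Add(218, Mul(Add(-13, Pow(Rational(2, 5), 2), Mul(15, Rational(2, 5))), 498)) = Add(218, Mul(Add(-13, Rational(4, 25), 6), 498)) = Add(218, Mul(Rational(-171, 25), 498)) = Add(218, Rational(-85158, 25)) = Rational(-79708, 25)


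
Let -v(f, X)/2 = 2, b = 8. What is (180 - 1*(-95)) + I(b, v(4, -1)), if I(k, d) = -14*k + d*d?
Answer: 179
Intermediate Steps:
v(f, X) = -4 (v(f, X) = -2*2 = -4)
I(k, d) = d² - 14*k (I(k, d) = -14*k + d² = d² - 14*k)
(180 - 1*(-95)) + I(b, v(4, -1)) = (180 - 1*(-95)) + ((-4)² - 14*8) = (180 + 95) + (16 - 112) = 275 - 96 = 179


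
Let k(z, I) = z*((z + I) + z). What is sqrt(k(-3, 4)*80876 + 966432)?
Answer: 2*sqrt(362922) ≈ 1204.9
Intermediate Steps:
k(z, I) = z*(I + 2*z) (k(z, I) = z*((I + z) + z) = z*(I + 2*z))
sqrt(k(-3, 4)*80876 + 966432) = sqrt(-3*(4 + 2*(-3))*80876 + 966432) = sqrt(-3*(4 - 6)*80876 + 966432) = sqrt(-3*(-2)*80876 + 966432) = sqrt(6*80876 + 966432) = sqrt(485256 + 966432) = sqrt(1451688) = 2*sqrt(362922)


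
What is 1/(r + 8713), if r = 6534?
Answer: 1/15247 ≈ 6.5587e-5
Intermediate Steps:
1/(r + 8713) = 1/(6534 + 8713) = 1/15247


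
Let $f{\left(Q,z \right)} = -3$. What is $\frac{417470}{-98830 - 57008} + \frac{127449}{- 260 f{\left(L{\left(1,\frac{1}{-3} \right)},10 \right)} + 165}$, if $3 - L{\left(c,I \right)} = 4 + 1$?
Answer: $\frac{17166568}{129865} \approx 132.19$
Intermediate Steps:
$L{\left(c,I \right)} = -2$ ($L{\left(c,I \right)} = 3 - \left(4 + 1\right) = 3 - 5 = -2$)
$\frac{417470}{-98830 - 57008} + \frac{127449}{- 260 f{\left(L{\left(1,\frac{1}{-3} \right)},10 \right)} + 165} = \frac{417470}{-98830 - 57008} + \frac{127449}{\left(-260\right) \left(-3\right) + 165} = \frac{417470}{-155838} + \frac{127449}{780 + 165} = 417470 \left(- \frac{1}{155838}\right) + \frac{127449}{945} = - \frac{208735}{77919} + 127449 \cdot \frac{1}{945} = - \frac{208735}{77919} + \frac{2023}{15} = \frac{17166568}{129865}$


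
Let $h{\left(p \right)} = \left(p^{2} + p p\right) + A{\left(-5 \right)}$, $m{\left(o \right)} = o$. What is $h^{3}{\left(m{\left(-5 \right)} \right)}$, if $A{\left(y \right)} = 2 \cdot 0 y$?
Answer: $125000$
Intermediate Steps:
$A{\left(y \right)} = 0$ ($A{\left(y \right)} = 0 y = 0$)
$h{\left(p \right)} = 2 p^{2}$ ($h{\left(p \right)} = \left(p^{2} + p p\right) + 0 = \left(p^{2} + p^{2}\right) + 0 = 2 p^{2} + 0 = 2 p^{2}$)
$h^{3}{\left(m{\left(-5 \right)} \right)} = \left(2 \left(-5\right)^{2}\right)^{3} = \left(2 \cdot 25\right)^{3} = 50^{3} = 125000$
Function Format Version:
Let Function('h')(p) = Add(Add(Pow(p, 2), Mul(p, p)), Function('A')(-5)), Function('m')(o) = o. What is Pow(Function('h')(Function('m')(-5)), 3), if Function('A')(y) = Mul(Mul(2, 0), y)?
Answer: 125000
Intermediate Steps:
Function('A')(y) = 0 (Function('A')(y) = Mul(0, y) = 0)
Function('h')(p) = Mul(2, Pow(p, 2)) (Function('h')(p) = Add(Add(Pow(p, 2), Mul(p, p)), 0) = Add(Add(Pow(p, 2), Pow(p, 2)), 0) = Add(Mul(2, Pow(p, 2)), 0) = Mul(2, Pow(p, 2)))
Pow(Function('h')(Function('m')(-5)), 3) = Pow(Mul(2, Pow(-5, 2)), 3) = Pow(Mul(2, 25), 3) = Pow(50, 3) = 125000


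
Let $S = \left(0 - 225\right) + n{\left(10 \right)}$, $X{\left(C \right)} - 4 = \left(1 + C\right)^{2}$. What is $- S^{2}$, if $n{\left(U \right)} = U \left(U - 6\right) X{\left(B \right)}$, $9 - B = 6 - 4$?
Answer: $-6225025$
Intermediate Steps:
$B = 7$ ($B = 9 - \left(6 - 4\right) = 9 - 2 = 7$)
$X{\left(C \right)} = 4 + \left(1 + C\right)^{2}$
$n{\left(U \right)} = 68 U \left(-6 + U\right)$ ($n{\left(U \right)} = U \left(U - 6\right) \left(4 + \left(1 + 7\right)^{2}\right) = U \left(-6 + U\right) \left(4 + 8^{2}\right) = U \left(-6 + U\right) \left(4 + 64\right) = U \left(-6 + U\right) 68 = 68 U \left(-6 + U\right)$)
$S = 2495$ ($S = \left(0 - 225\right) + 68 \cdot 10 \left(-6 + 10\right) = -225 + 68 \cdot 10 \cdot 4 = -225 + 2720 = 2495$)
$- S^{2} = - 2495^{2} = \left(-1\right) 6225025 = -6225025$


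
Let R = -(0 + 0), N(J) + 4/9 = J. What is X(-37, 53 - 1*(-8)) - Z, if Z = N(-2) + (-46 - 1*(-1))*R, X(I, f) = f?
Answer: 571/9 ≈ 63.444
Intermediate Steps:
N(J) = -4/9 + J
R = 0 (R = -1*0 = 0)
Z = -22/9 (Z = (-4/9 - 2) + (-46 - 1*(-1))*0 = -22/9 + (-46 + 1)*0 = -22/9 - 45*0 = -22/9 + 0 = -22/9 ≈ -2.4444)
X(-37, 53 - 1*(-8)) - Z = (53 - 1*(-8)) - 1*(-22/9) = (53 + 8) + 22/9 = 61 + 22/9 = 571/9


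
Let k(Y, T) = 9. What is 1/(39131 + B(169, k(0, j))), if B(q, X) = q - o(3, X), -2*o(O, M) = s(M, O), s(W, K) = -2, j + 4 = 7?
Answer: 1/39299 ≈ 2.5446e-5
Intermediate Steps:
j = 3 (j = -4 + 7 = 3)
o(O, M) = 1 (o(O, M) = -½*(-2) = 1)
B(q, X) = -1 + q (B(q, X) = q - 1*1 = q - 1 = -1 + q)
1/(39131 + B(169, k(0, j))) = 1/(39131 + (-1 + 169)) = 1/(39131 + 168) = 1/39299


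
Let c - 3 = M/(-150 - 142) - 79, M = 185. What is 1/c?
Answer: -292/22377 ≈ -0.013049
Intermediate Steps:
c = -22377/292 (c = 3 + (185/(-150 - 142) - 79) = 3 + (185/(-292) - 79) = 3 + (-1/292*185 - 79) = 3 + (-185/292 - 79) = 3 - 23253/292 = -22377/292 ≈ -76.634)
1/c = 1/(-22377/292) = -292/22377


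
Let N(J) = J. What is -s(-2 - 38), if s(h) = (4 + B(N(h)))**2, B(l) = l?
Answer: -1296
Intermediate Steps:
s(h) = (4 + h)**2
-s(-2 - 38) = -(4 + (-2 - 38))**2 = -(4 - 40)**2 = -1*(-36)**2 = -1*1296 = -1296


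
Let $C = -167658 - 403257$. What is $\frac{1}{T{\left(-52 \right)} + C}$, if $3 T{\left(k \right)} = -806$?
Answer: $- \frac{3}{1713551} \approx -1.7508 \cdot 10^{-6}$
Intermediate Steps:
$C = -570915$
$T{\left(k \right)} = - \frac{806}{3}$ ($T{\left(k \right)} = \frac{1}{3} \left(-806\right) = - \frac{806}{3}$)
$\frac{1}{T{\left(-52 \right)} + C} = \frac{1}{- \frac{806}{3} - 570915} = \frac{1}{- \frac{1713551}{3}} = - \frac{3}{1713551}$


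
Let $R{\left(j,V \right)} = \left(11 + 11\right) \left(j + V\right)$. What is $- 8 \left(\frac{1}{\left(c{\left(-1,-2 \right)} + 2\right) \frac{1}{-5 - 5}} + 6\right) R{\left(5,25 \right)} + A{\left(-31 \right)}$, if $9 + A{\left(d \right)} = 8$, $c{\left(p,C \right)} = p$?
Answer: $21119$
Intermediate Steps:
$R{\left(j,V \right)} = 22 V + 22 j$ ($R{\left(j,V \right)} = 22 \left(V + j\right) = 22 V + 22 j$)
$A{\left(d \right)} = -1$ ($A{\left(d \right)} = -9 + 8 = -1$)
$- 8 \left(\frac{1}{\left(c{\left(-1,-2 \right)} + 2\right) \frac{1}{-5 - 5}} + 6\right) R{\left(5,25 \right)} + A{\left(-31 \right)} = - 8 \left(\frac{1}{\left(-1 + 2\right) \frac{1}{-5 - 5}} + 6\right) \left(22 \cdot 25 + 22 \cdot 5\right) - 1 = - 8 \left(\frac{1}{1 \frac{1}{-10}} + 6\right) \left(550 + 110\right) - 1 = - 8 \left(\frac{1}{1 \left(- \frac{1}{10}\right)} + 6\right) 660 - 1 = - 8 \left(\frac{1}{- \frac{1}{10}} + 6\right) 660 - 1 = - 8 \left(-10 + 6\right) 660 - 1 = \left(-8\right) \left(-4\right) 660 - 1 = 32 \cdot 660 - 1 = 21120 - 1 = 21119$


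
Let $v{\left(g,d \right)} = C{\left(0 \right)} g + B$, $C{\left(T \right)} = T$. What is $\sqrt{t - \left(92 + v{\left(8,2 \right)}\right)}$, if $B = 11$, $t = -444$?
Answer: $i \sqrt{547} \approx 23.388 i$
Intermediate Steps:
$v{\left(g,d \right)} = 11$ ($v{\left(g,d \right)} = 0 g + 11 = 0 + 11 = 11$)
$\sqrt{t - \left(92 + v{\left(8,2 \right)}\right)} = \sqrt{-444 - 103} = \sqrt{-547} = i \sqrt{547}$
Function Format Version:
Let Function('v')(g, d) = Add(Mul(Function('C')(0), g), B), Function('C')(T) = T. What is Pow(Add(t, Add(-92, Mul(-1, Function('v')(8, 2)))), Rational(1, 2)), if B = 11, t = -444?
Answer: Mul(I, Pow(547, Rational(1, 2))) ≈ Mul(23.388, I)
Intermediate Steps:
Function('v')(g, d) = 11 (Function('v')(g, d) = Add(Mul(0, g), 11) = Add(0, 11) = 11)
Pow(Add(t, Add(-92, Mul(-1, Function('v')(8, 2)))), Rational(1, 2)) = Pow(Add(-444, Add(-92, Mul(-1, 11))), Rational(1, 2)) = Pow(Add(-444, Add(-92, -11)), Rational(1, 2)) = Pow(Add(-444, -103), Rational(1, 2)) = Pow(-547, Rational(1, 2)) = Mul(I, Pow(547, Rational(1, 2)))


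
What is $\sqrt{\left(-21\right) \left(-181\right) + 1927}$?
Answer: $4 \sqrt{358} \approx 75.684$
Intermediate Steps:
$\sqrt{\left(-21\right) \left(-181\right) + 1927} = \sqrt{3801 + 1927} = \sqrt{5728} = 4 \sqrt{358}$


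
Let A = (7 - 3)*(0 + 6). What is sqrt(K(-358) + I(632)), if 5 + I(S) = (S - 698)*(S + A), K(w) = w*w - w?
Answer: 3*sqrt(9469) ≈ 291.93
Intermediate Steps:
A = 24 (A = 4*6 = 24)
K(w) = w**2 - w
I(S) = -5 + (-698 + S)*(24 + S) (I(S) = -5 + (S - 698)*(S + 24) = -5 + (-698 + S)*(24 + S))
sqrt(K(-358) + I(632)) = sqrt(-358*(-1 - 358) + (-16757 + 632**2 - 674*632)) = sqrt(-358*(-359) + (-16757 + 399424 - 425968)) = sqrt(128522 - 43301) = sqrt(85221) = 3*sqrt(9469)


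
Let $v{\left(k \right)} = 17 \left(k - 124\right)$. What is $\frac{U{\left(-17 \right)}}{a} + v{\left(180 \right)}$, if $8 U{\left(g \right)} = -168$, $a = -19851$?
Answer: $\frac{6299391}{6617} \approx 952.0$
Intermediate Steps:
$U{\left(g \right)} = -21$ ($U{\left(g \right)} = \frac{1}{8} \left(-168\right) = -21$)
$v{\left(k \right)} = -2108 + 17 k$ ($v{\left(k \right)} = 17 \left(-124 + k\right) = -2108 + 17 k$)
$\frac{U{\left(-17 \right)}}{a} + v{\left(180 \right)} = - \frac{21}{-19851} + \left(-2108 + 17 \cdot 180\right) = \left(-21\right) \left(- \frac{1}{19851}\right) + \left(-2108 + 3060\right) = \frac{7}{6617} + 952 = \frac{6299391}{6617}$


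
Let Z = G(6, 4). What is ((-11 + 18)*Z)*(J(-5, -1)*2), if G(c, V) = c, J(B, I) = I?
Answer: -84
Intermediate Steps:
Z = 6
((-11 + 18)*Z)*(J(-5, -1)*2) = ((-11 + 18)*6)*(-1*2) = (7*6)*(-2) = 42*(-2) = -84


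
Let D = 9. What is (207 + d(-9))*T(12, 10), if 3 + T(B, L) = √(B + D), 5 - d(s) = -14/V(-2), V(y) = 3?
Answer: -650 + 650*√21/3 ≈ 342.89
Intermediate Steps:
d(s) = 29/3 (d(s) = 5 - (-14)/3 = 5 - 1*(-14/3) = 5 + 14/3 = 29/3)
T(B, L) = -3 + √(9 + B) (T(B, L) = -3 + √(B + 9) = -3 + √(9 + B))
(207 + d(-9))*T(12, 10) = (207 + 29/3)*(-3 + √(9 + 12)) = 650*(-3 + √21)/3 = -650 + 650*√21/3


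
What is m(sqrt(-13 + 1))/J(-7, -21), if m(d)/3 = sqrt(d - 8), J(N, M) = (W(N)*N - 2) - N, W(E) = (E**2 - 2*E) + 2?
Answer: -sqrt(-8 + 2*I*sqrt(3))/150 ≈ -0.0039939 - 0.019275*I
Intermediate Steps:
W(E) = 2 + E**2 - 2*E
J(N, M) = -2 - N + N*(2 + N**2 - 2*N) (J(N, M) = ((2 + N**2 - 2*N)*N - 2) - N = (N*(2 + N**2 - 2*N) - 2) - N = (-2 + N*(2 + N**2 - 2*N)) - N = -2 - N + N*(2 + N**2 - 2*N))
m(d) = 3*sqrt(-8 + d) (m(d) = 3*sqrt(d - 8) = 3*sqrt(-8 + d))
m(sqrt(-13 + 1))/J(-7, -21) = (3*sqrt(-8 + sqrt(-13 + 1)))/(-2 - 7 + (-7)**3 - 2*(-7)**2) = (3*sqrt(-8 + sqrt(-12)))/(-2 - 7 - 343 - 2*49) = (3*sqrt(-8 + 2*I*sqrt(3)))/(-2 - 7 - 343 - 98) = (3*sqrt(-8 + 2*I*sqrt(3)))/(-450) = (3*sqrt(-8 + 2*I*sqrt(3)))*(-1/450) = -sqrt(-8 + 2*I*sqrt(3))/150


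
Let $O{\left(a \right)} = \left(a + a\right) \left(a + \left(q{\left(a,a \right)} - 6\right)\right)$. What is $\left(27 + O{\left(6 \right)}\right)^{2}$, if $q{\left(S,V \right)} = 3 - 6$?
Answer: $81$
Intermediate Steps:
$q{\left(S,V \right)} = -3$ ($q{\left(S,V \right)} = 3 - 6 = -3$)
$O{\left(a \right)} = 2 a \left(-9 + a\right)$ ($O{\left(a \right)} = \left(a + a\right) \left(a - 9\right) = 2 a \left(a - 9\right) = 2 a \left(-9 + a\right)$)
$\left(27 + O{\left(6 \right)}\right)^{2} = \left(27 + 2 \cdot 6 \left(-9 + 6\right)\right)^{2} = \left(27 + 2 \cdot 6 \left(-3\right)\right)^{2} = \left(27 - 36\right)^{2} = \left(-9\right)^{2} = 81$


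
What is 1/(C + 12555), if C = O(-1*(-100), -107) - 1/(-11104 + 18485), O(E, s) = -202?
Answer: 7381/91177492 ≈ 8.0952e-5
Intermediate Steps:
C = -1490963/7381 (C = -202 - 1/(-11104 + 18485) = -202 - 1/7381 = -1490963/7381 ≈ -202.00)
1/(C + 12555) = 1/(-1490963/7381 + 12555) = 1/(91177492/7381) = 7381/91177492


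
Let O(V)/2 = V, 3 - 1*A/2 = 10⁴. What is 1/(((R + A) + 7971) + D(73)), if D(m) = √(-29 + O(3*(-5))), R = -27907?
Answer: -39930/1594404959 - I*√59/1594404959 ≈ -2.5044e-5 - 4.8176e-9*I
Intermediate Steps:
A = -19994 (A = 6 - 2*10⁴ = 6 - 2*10000 = 6 - 20000 = -19994)
O(V) = 2*V
D(m) = I*√59 (D(m) = √(-29 + 2*(3*(-5))) = √(-29 + 2*(-15)) = √(-29 - 30) = √(-59) = I*√59)
1/(((R + A) + 7971) + D(73)) = 1/(((-27907 - 19994) + 7971) + I*√59) = 1/((-47901 + 7971) + I*√59) = 1/(-39930 + I*√59)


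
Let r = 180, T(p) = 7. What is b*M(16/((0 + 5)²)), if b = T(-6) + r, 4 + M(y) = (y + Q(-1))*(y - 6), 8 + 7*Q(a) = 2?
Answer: -2320296/4375 ≈ -530.35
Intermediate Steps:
Q(a) = -6/7 (Q(a) = -8/7 + (⅐)*2 = -8/7 + 2/7 = -6/7)
M(y) = -4 + (-6 + y)*(-6/7 + y) (M(y) = -4 + (y - 6/7)*(y - 6) = -4 + (-6/7 + y)*(-6 + y) = -4 + (-6 + y)*(-6/7 + y))
b = 187 (b = 7 + 180 = 187)
b*M(16/((0 + 5)²)) = 187*(8/7 + (16/((0 + 5)²))² - 768/(7*((0 + 5)²))) = 187*(8/7 + (16/(5²))² - 768/(7*(5²))) = 187*(8/7 + (16/25)² - 768/(7*25)) = 187*(8/7 + (16*(1/25))² - 768/(7*25)) = 187*(8/7 + (16/25)² - 48/7*16/25) = 187*(8/7 + 256/625 - 768/175) = 187*(-12408/4375) = -2320296/4375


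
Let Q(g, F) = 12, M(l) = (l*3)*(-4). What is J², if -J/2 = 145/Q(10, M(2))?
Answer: 21025/36 ≈ 584.03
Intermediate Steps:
M(l) = -12*l (M(l) = (3*l)*(-4) = -12*l)
J = -145/6 (J = -290/12 = -2*145/12 = -145/6 ≈ -24.167)
J² = (-145/6)² = 21025/36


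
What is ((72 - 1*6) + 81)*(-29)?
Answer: -4263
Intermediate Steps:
((72 - 1*6) + 81)*(-29) = ((72 - 6) + 81)*(-29) = (66 + 81)*(-29) = 147*(-29) = -4263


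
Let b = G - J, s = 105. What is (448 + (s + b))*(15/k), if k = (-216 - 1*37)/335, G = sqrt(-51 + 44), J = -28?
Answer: -2919525/253 - 5025*I*sqrt(7)/253 ≈ -11540.0 - 52.549*I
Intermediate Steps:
G = I*sqrt(7) (G = sqrt(-7) = I*sqrt(7) ≈ 2.6458*I)
k = -253/335 (k = (-216 - 37)*(1/335) = -253*1/335 = -253/335 ≈ -0.75522)
b = 28 + I*sqrt(7) (b = I*sqrt(7) - 1*(-28) = I*sqrt(7) + 28 = 28 + I*sqrt(7) ≈ 28.0 + 2.6458*I)
(448 + (s + b))*(15/k) = (448 + (105 + (28 + I*sqrt(7))))*(15/(-253/335)) = (448 + (133 + I*sqrt(7)))*(15*(-335/253)) = (581 + I*sqrt(7))*(-5025/253) = -2919525/253 - 5025*I*sqrt(7)/253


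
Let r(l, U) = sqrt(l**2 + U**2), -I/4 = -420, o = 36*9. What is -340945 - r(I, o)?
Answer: -340945 - 12*sqrt(20329) ≈ -3.4266e+5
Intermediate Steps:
o = 324
I = 1680 (I = -4*(-420) = 1680)
r(l, U) = sqrt(U**2 + l**2)
-340945 - r(I, o) = -340945 - sqrt(324**2 + 1680**2) = -340945 - sqrt(104976 + 2822400) = -340945 - sqrt(2927376) = -340945 - 12*sqrt(20329)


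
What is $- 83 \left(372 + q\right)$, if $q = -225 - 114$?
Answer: $-2739$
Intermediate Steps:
$q = -339$ ($q = -225 - 114 = -339$)
$- 83 \left(372 + q\right) = - 83 \left(372 - 339\right) = \left(-83\right) 33 = -2739$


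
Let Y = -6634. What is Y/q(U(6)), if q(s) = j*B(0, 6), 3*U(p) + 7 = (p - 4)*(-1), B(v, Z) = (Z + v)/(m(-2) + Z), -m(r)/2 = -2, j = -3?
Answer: 33170/9 ≈ 3685.6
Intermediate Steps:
m(r) = 4 (m(r) = -2*(-2) = 4)
B(v, Z) = (Z + v)/(4 + Z)
U(p) = -1 - p/3 (U(p) = -7/3 + ((p - 4)*(-1))/3 = -7/3 + ((-4 + p)*(-1))/3 = -7/3 + (4 - p)/3 = -7/3 + (4/3 - p/3) = -1 - p/3)
q(s) = -9/5 (q(s) = -3*(6 + 0)/(4 + 6) = -3*6/10 = -3*⅗ = -9/5)
Y/q(U(6)) = -6634/(-9/5) = -6634*(-5/9) = 33170/9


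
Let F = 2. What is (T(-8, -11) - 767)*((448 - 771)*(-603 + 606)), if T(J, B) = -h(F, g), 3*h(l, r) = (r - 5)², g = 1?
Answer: 748391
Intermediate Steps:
h(l, r) = (-5 + r)²/3 (h(l, r) = (r - 5)²/3 = (-5 + r)²/3)
T(J, B) = -16/3 (T(J, B) = -(-5 + 1)²/3 = -(-4)²/3 = -16/3)
(T(-8, -11) - 767)*((448 - 771)*(-603 + 606)) = (-16/3 - 767)*((448 - 771)*(-603 + 606)) = -(-748391)*3/3 = -2317/3*(-969) = 748391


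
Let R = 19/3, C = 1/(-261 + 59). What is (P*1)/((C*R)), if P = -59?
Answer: 35754/19 ≈ 1881.8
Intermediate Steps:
C = -1/202 (C = 1/(-202) = -1/202 ≈ -0.0049505)
R = 19/3 (R = 19*(1/3) = 19/3 ≈ 6.3333)
(P*1)/((C*R)) = (-59*1)/((-1/202*19/3)) = -59/(-19/606) = -59*(-606/19) = 35754/19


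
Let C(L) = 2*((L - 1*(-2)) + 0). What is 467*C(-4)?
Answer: -1868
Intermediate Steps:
C(L) = 4 + 2*L (C(L) = 2*((L + 2) + 0) = 2*((2 + L) + 0) = 2*(2 + L) = 4 + 2*L)
467*C(-4) = 467*(4 + 2*(-4)) = 467*(4 - 8) = 467*(-4) = -1868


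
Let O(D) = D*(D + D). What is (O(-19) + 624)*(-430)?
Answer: -578780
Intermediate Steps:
O(D) = 2*D² (O(D) = D*(2*D) = 2*D²)
(O(-19) + 624)*(-430) = (2*(-19)² + 624)*(-430) = (2*361 + 624)*(-430) = (722 + 624)*(-430) = 1346*(-430) = -578780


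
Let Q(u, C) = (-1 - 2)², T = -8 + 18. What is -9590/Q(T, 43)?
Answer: -9590/9 ≈ -1065.6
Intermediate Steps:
T = 10
Q(u, C) = 9 (Q(u, C) = (-3)² = 9)
-9590/Q(T, 43) = -9590/9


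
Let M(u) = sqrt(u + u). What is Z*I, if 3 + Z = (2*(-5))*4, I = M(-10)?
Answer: -86*I*sqrt(5) ≈ -192.3*I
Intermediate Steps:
M(u) = sqrt(2)*sqrt(u) (M(u) = sqrt(2*u) = sqrt(2)*sqrt(u))
I = 2*I*sqrt(5) (I = sqrt(2)*sqrt(-10) = sqrt(2)*(I*sqrt(10)) = 2*I*sqrt(5) ≈ 4.4721*I)
Z = -43 (Z = -3 + (2*(-5))*4 = -3 - 10*4 = -3 - 40 = -43)
Z*I = -86*I*sqrt(5)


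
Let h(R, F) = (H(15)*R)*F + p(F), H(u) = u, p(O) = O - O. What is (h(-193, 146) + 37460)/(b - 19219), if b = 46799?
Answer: -5503/394 ≈ -13.967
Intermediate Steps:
p(O) = 0
h(R, F) = 15*F*R (h(R, F) = (15*R)*F + 0 = 15*F*R + 0 = 15*F*R)
(h(-193, 146) + 37460)/(b - 19219) = (15*146*(-193) + 37460)/(46799 - 19219) = (-422670 + 37460)/27580 = -385210*1/27580 = -5503/394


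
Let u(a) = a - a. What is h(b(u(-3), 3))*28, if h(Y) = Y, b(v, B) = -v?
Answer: 0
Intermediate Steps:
u(a) = 0
h(b(u(-3), 3))*28 = -1*0*28 = 0*28 = 0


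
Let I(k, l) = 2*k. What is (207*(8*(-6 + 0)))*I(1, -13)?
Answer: -19872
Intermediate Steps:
(207*(8*(-6 + 0)))*I(1, -13) = (207*(8*(-6 + 0)))*(2*1) = (207*(8*(-6)))*2 = (207*(-48))*2 = -9936*2 = -19872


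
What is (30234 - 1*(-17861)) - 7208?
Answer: 40887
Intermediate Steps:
(30234 - 1*(-17861)) - 7208 = (30234 + 17861) - 7208 = 48095 - 7208 = 40887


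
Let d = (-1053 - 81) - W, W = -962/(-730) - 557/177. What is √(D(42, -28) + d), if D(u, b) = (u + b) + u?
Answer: I*√4491728651310/64605 ≈ 32.805*I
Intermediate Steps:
D(u, b) = b + 2*u (D(u, b) = (b + u) + u = b + 2*u)
W = -118168/64605 (W = -962*(-1/730) - 557*1/177 = 481/365 - 557/177 = -118168/64605 ≈ -1.8291)
d = -73143902/64605 (d = (-1053 - 81) - 1*(-118168/64605) = -1134 + 118168/64605 = -73143902/64605 ≈ -1132.2)
√(D(42, -28) + d) = √((-28 + 2*42) - 73143902/64605) = √((-28 + 84) - 73143902/64605) = √(56 - 73143902/64605) = √(-69526022/64605) = I*√4491728651310/64605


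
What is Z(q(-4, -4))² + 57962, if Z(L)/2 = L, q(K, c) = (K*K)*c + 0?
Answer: 74346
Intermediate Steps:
q(K, c) = c*K² (q(K, c) = K²*c + 0 = c*K² + 0 = c*K²)
Z(L) = 2*L
Z(q(-4, -4))² + 57962 = (2*(-4*(-4)²))² + 57962 = (2*(-4*16))² + 57962 = (2*(-64))² + 57962 = (-128)² + 57962 = 16384 + 57962 = 74346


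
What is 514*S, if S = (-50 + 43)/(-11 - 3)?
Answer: 257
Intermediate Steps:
S = ½ (S = -7/(-14) = -7*(-1/14) = ½ ≈ 0.50000)
514*S = 514*(½) = 257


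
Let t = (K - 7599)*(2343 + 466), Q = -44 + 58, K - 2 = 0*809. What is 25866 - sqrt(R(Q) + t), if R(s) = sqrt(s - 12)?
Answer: 25866 - sqrt(-21339973 + sqrt(2)) ≈ 25866.0 - 4619.5*I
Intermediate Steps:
K = 2 (K = 2 + 0*809 = 2 + 0 = 2)
Q = 14
t = -21339973 (t = (2 - 7599)*(2343 + 466) = -7597*2809 = -21339973)
R(s) = sqrt(-12 + s)
25866 - sqrt(R(Q) + t) = 25866 - sqrt(sqrt(-12 + 14) - 21339973) = 25866 - sqrt(sqrt(2) - 21339973) = 25866 - sqrt(-21339973 + sqrt(2))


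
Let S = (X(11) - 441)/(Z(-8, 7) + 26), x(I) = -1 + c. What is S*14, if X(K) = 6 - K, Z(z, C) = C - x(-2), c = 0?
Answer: -3122/17 ≈ -183.65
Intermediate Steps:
x(I) = -1 (x(I) = -1 + 0 = -1)
Z(z, C) = 1 + C (Z(z, C) = C - 1*(-1) = C + 1 = 1 + C)
S = -223/17 (S = ((6 - 1*11) - 441)/((1 + 7) + 26) = ((6 - 11) - 441)/(8 + 26) = (-5 - 441)/34 = -446*1/34 = -223/17 ≈ -13.118)
S*14 = -223/17*14 = -3122/17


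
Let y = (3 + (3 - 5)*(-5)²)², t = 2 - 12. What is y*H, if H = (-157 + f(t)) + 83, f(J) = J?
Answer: -185556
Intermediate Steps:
t = -10
H = -84 (H = (-157 - 10) + 83 = -167 + 83 = -84)
y = 2209 (y = (3 - 2*25)² = (3 - 50)² = (-47)² = 2209)
y*H = 2209*(-84) = -185556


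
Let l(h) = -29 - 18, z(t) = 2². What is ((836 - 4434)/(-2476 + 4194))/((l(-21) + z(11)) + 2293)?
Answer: -1799/1932750 ≈ -0.00093080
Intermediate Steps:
z(t) = 4
l(h) = -47
((836 - 4434)/(-2476 + 4194))/((l(-21) + z(11)) + 2293) = ((836 - 4434)/(-2476 + 4194))/((-47 + 4) + 2293) = (-3598/1718)/(-43 + 2293) = -3598*1/1718/2250 = -1799/859*1/2250 = -1799/1932750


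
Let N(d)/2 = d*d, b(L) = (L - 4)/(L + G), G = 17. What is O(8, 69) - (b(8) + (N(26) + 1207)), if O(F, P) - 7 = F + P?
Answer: -61879/25 ≈ -2475.2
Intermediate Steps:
b(L) = (-4 + L)/(17 + L) (b(L) = (L - 4)/(L + 17) = (-4 + L)/(17 + L))
O(F, P) = 7 + F + P (O(F, P) = 7 + (F + P) = 7 + F + P)
N(d) = 2*d**2 (N(d) = 2*(d*d) = 2*d**2)
O(8, 69) - (b(8) + (N(26) + 1207)) = (7 + 8 + 69) - ((-4 + 8)/(17 + 8) + (2*26**2 + 1207)) = 84 - (4/25 + (2*676 + 1207)) = 84 - ((1/25)*4 + (1352 + 1207)) = 84 - (4/25 + 2559) = 84 - 1*63979/25 = 84 - 63979/25 = -61879/25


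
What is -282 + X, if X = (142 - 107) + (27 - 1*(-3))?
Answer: -217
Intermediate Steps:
X = 65 (X = 35 + (27 + 3) = 35 + 30 = 65)
-282 + X = -282 + 65 = -217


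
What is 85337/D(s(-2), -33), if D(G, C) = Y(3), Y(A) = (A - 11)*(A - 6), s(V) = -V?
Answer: 85337/24 ≈ 3555.7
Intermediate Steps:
Y(A) = (-11 + A)*(-6 + A)
D(G, C) = 24 (D(G, C) = 66 + 3² - 17*3 = 66 + 9 - 51 = 24)
85337/D(s(-2), -33) = 85337/24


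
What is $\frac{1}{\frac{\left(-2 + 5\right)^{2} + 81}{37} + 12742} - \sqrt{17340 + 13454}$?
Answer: $\frac{37}{471544} - \sqrt{30794} \approx -175.48$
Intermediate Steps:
$\frac{1}{\frac{\left(-2 + 5\right)^{2} + 81}{37} + 12742} - \sqrt{17340 + 13454} = \frac{1}{\left(3^{2} + 81\right) \frac{1}{37} + 12742} - \sqrt{30794} = \frac{1}{\left(9 + 81\right) \frac{1}{37} + 12742} - \sqrt{30794} = \frac{1}{90 \cdot \frac{1}{37} + 12742} - \sqrt{30794} = \frac{1}{\frac{90}{37} + 12742} - \sqrt{30794} = \frac{1}{\frac{471544}{37}} - \sqrt{30794} = \frac{37}{471544} - \sqrt{30794}$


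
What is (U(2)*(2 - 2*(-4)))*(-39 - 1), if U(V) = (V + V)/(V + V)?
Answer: -400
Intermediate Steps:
U(V) = 1 (U(V) = (2*V)/((2*V)) = (2*V)*(1/(2*V)) = 1)
(U(2)*(2 - 2*(-4)))*(-39 - 1) = (1*(2 - 2*(-4)))*(-39 - 1) = (1*(2 + 8))*(-40) = (1*10)*(-40) = 10*(-40) = -400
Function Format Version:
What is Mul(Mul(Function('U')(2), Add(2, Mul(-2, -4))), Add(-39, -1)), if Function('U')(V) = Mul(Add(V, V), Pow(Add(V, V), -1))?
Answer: -400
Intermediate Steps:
Function('U')(V) = 1 (Function('U')(V) = Mul(Mul(2, V), Pow(Mul(2, V), -1)) = Mul(Mul(2, V), Mul(Rational(1, 2), Pow(V, -1))) = 1)
Mul(Mul(Function('U')(2), Add(2, Mul(-2, -4))), Add(-39, -1)) = Mul(Mul(1, Add(2, Mul(-2, -4))), Add(-39, -1)) = Mul(Mul(1, Add(2, 8)), -40) = Mul(Mul(1, 10), -40) = Mul(10, -40) = -400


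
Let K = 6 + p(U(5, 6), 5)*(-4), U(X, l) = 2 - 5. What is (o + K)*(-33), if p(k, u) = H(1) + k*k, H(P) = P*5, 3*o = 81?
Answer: 759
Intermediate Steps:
U(X, l) = -3
o = 27 (o = (1/3)*81 = 27)
H(P) = 5*P
p(k, u) = 5 + k**2 (p(k, u) = 5*1 + k*k = 5 + k**2)
K = -50 (K = 6 + (5 + (-3)**2)*(-4) = 6 + (5 + 9)*(-4) = 6 + 14*(-4) = 6 - 56 = -50)
(o + K)*(-33) = (27 - 50)*(-33) = -23*(-33) = 759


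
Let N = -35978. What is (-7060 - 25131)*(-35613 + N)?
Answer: 2304585881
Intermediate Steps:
(-7060 - 25131)*(-35613 + N) = (-7060 - 25131)*(-35613 - 35978) = -32191*(-71591) = 2304585881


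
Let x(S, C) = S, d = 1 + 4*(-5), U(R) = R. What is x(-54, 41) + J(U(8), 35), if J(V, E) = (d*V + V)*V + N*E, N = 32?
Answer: -86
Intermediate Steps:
d = -19 (d = 1 - 20 = -19)
J(V, E) = -18*V² + 32*E (J(V, E) = (-19*V + V)*V + 32*E = (-18*V)*V + 32*E = -18*V² + 32*E)
x(-54, 41) + J(U(8), 35) = -54 + (-18*8² + 32*35) = -54 + (-18*64 + 1120) = -54 + (-1152 + 1120) = -54 - 32 = -86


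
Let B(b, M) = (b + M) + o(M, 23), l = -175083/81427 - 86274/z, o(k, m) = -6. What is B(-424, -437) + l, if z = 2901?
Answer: -70778484030/78739909 ≈ -898.89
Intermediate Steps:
l = -2510982927/78739909 (l = -175083/81427 - 86274/2901 = -175083*1/81427 - 86274*1/2901 = -175083/81427 - 28758/967 = -2510982927/78739909 ≈ -31.890)
B(b, M) = -6 + M + b (B(b, M) = (b + M) - 6 = (M + b) - 6 = -6 + M + b)
B(-424, -437) + l = (-6 - 437 - 424) - 2510982927/78739909 = -867 - 2510982927/78739909 = -70778484030/78739909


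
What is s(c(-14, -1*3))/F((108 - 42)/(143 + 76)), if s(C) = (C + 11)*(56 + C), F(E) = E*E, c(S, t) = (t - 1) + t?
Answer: 261121/121 ≈ 2158.0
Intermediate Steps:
c(S, t) = -1 + 2*t (c(S, t) = (-1 + t) + t = -1 + 2*t)
F(E) = E²
s(C) = (11 + C)*(56 + C)
s(c(-14, -1*3))/F((108 - 42)/(143 + 76)) = (616 + (-1 + 2*(-1*3))² + 67*(-1 + 2*(-1*3)))/(((108 - 42)/(143 + 76))²) = (616 + (-1 + 2*(-3))² + 67*(-1 + 2*(-3)))/((66/219)²) = (616 + (-1 - 6)² + 67*(-1 - 6))/((66*(1/219))²) = (616 + (-7)² + 67*(-7))/((22/73)²) = (616 + 49 - 469)/(484/5329) = 196*(5329/484) = 261121/121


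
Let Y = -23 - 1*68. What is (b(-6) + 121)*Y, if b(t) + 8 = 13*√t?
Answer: -10283 - 1183*I*√6 ≈ -10283.0 - 2897.7*I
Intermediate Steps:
Y = -91 (Y = -23 - 68 = -91)
b(t) = -8 + 13*√t
(b(-6) + 121)*Y = ((-8 + 13*√(-6)) + 121)*(-91) = ((-8 + 13*(I*√6)) + 121)*(-91) = ((-8 + 13*I*√6) + 121)*(-91) = (113 + 13*I*√6)*(-91) = -10283 - 1183*I*√6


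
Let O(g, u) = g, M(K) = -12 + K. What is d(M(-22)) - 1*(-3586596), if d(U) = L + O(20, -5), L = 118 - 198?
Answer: 3586536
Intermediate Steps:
L = -80
d(U) = -60 (d(U) = -80 + 20 = -60)
d(M(-22)) - 1*(-3586596) = -60 - 1*(-3586596) = -60 + 3586596 = 3586536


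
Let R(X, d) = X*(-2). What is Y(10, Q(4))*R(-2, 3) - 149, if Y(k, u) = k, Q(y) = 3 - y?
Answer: -109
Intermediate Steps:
R(X, d) = -2*X
Y(10, Q(4))*R(-2, 3) - 149 = 10*(-2*(-2)) - 149 = 10*4 - 149 = 40 - 149 = -109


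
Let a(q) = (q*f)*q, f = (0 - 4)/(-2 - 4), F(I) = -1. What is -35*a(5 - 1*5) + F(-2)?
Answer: -1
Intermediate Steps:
f = ⅔ (f = -4/(-6) = -4*(-⅙) = ⅔ ≈ 0.66667)
a(q) = 2*q²/3 (a(q) = (q*(⅔))*q = (2*q/3)*q = 2*q²/3)
-35*a(5 - 1*5) + F(-2) = -70*(5 - 1*5)²/3 - 1 = -70*(5 - 5)²/3 - 1 = -70*0²/3 - 1 = -70*0/3 - 1 = -35*0 - 1 = 0 - 1 = -1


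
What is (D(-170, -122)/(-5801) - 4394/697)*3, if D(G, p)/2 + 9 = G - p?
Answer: -76230408/4043297 ≈ -18.854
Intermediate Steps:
D(G, p) = -18 - 2*p + 2*G (D(G, p) = -18 + 2*(G - p) = -18 + (-2*p + 2*G) = -18 - 2*p + 2*G)
(D(-170, -122)/(-5801) - 4394/697)*3 = ((-18 - 2*(-122) + 2*(-170))/(-5801) - 4394/697)*3 = ((-18 + 244 - 340)*(-1/5801) - 4394*1/697)*3 = (-114*(-1/5801) - 4394/697)*3 = (114/5801 - 4394/697)*3 = -25410136/4043297*3 = -76230408/4043297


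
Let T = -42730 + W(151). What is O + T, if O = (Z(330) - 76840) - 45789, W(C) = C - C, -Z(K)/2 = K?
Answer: -166019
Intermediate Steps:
Z(K) = -2*K
W(C) = 0
T = -42730 (T = -42730 + 0 = -42730)
O = -123289 (O = (-2*330 - 76840) - 45789 = (-660 - 76840) - 45789 = -77500 - 45789 = -123289)
O + T = -123289 - 42730 = -166019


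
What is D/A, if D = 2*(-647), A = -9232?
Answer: 647/4616 ≈ 0.14016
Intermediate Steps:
D = -1294
D/A = -1294/(-9232) = -1294*(-1/9232) = 647/4616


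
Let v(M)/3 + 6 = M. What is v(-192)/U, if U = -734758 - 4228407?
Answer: 594/4963165 ≈ 0.00011968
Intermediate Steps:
v(M) = -18 + 3*M
U = -4963165
v(-192)/U = (-18 + 3*(-192))/(-4963165) = (-18 - 576)*(-1/4963165) = -594*(-1/4963165) = 594/4963165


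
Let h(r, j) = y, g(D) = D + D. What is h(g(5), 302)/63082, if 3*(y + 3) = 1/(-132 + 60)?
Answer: -649/13625712 ≈ -4.7631e-5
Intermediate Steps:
g(D) = 2*D
y = -649/216 (y = -3 + 1/(3*(-132 + 60)) = -3 + (1/3)/(-72) = -3 + (1/3)*(-1/72) = -3 - 1/216 = -649/216 ≈ -3.0046)
h(r, j) = -649/216
h(g(5), 302)/63082 = -649/216/63082 = -649/216*1/63082 = -649/13625712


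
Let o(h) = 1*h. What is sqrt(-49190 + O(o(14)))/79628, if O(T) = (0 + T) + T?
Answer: I*sqrt(49162)/79628 ≈ 0.0027845*I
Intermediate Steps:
o(h) = h
O(T) = 2*T (O(T) = T + T = 2*T)
sqrt(-49190 + O(o(14)))/79628 = sqrt(-49190 + 2*14)/79628 = sqrt(-49190 + 28)*(1/79628) = sqrt(-49162)*(1/79628) = (I*sqrt(49162))*(1/79628) = I*sqrt(49162)/79628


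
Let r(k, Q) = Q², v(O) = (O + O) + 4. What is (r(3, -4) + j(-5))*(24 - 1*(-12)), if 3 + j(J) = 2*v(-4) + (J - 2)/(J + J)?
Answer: 1026/5 ≈ 205.20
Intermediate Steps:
v(O) = 4 + 2*O (v(O) = 2*O + 4 = 4 + 2*O)
j(J) = -11 + (-2 + J)/(2*J) (j(J) = -3 + (2*(4 + 2*(-4)) + (J - 2)/(J + J)) = -3 + (2*(4 - 8) + (-2 + J)/((2*J))) = -3 + (2*(-4) + (-2 + J)*(1/(2*J))) = -3 + (-8 + (-2 + J)/(2*J)) = -11 + (-2 + J)/(2*J))
(r(3, -4) + j(-5))*(24 - 1*(-12)) = ((-4)² + (-21/2 - 1/(-5)))*(24 - 1*(-12)) = (16 + (-21/2 - 1*(-⅕)))*(24 + 12) = (16 + (-21/2 + ⅕))*36 = (16 - 103/10)*36 = (57/10)*36 = 1026/5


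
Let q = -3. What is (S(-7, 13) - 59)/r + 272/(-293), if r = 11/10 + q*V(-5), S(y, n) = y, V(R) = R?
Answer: -237172/47173 ≈ -5.0277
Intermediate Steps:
r = 161/10 (r = 11/10 - 3*(-5) = 11*(1/10) + 15 = 11/10 + 15 = 161/10 ≈ 16.100)
(S(-7, 13) - 59)/r + 272/(-293) = (-7 - 59)/(161/10) + 272/(-293) = -66*10/161 + 272*(-1/293) = -660/161 - 272/293 = -237172/47173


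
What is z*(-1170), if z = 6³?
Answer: -252720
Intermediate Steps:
z = 216
z*(-1170) = 216*(-1170) = -252720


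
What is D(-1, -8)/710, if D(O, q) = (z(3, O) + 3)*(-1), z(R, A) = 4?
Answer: -7/710 ≈ -0.0098592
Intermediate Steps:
D(O, q) = -7 (D(O, q) = (4 + 3)*(-1) = 7*(-1) = -7)
D(-1, -8)/710 = -7/710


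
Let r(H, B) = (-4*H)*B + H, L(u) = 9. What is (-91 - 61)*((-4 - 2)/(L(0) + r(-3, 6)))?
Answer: 152/13 ≈ 11.692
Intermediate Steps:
r(H, B) = H - 4*B*H (r(H, B) = -4*B*H + H = H - 4*B*H)
(-91 - 61)*((-4 - 2)/(L(0) + r(-3, 6))) = (-91 - 61)*((-4 - 2)/(9 - 3*(1 - 4*6))) = -(-912)/(9 - 3*(1 - 24)) = -(-912)/(9 - 3*(-23)) = -(-912)/(9 + 69) = -(-912)/78 = -152*(-1/13) = 152/13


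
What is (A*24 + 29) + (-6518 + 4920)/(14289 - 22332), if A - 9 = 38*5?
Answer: 38648213/8043 ≈ 4805.2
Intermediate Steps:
A = 199 (A = 9 + 38*5 = 9 + 190 = 199)
(A*24 + 29) + (-6518 + 4920)/(14289 - 22332) = (199*24 + 29) + (-6518 + 4920)/(14289 - 22332) = (4776 + 29) - 1598/(-8043) = 4805 - 1598*(-1/8043) = 4805 + 1598/8043 = 38648213/8043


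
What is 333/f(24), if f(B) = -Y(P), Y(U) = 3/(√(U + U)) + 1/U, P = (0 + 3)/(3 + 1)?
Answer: 1998/19 - 2997*√6/38 ≈ -88.030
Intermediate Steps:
P = ¾ (P = 3/4 = 3*(¼) = ¾ ≈ 0.75000)
Y(U) = 1/U + 3*√2/(2*√U) (Y(U) = 3/(√(2*U)) + 1/U = 3/((√2*√U)) + 1/U = 3*(√2/(2*√U)) + 1/U = 3*√2/(2*√U) + 1/U = 1/U + 3*√2/(2*√U))
f(B) = -4/3 - √6 (f(B) = -(1/(¾) + 3*√2/(2*√(¾))) = -(4/3 + 3*√2*(2*√3/3)/2) = -(4/3 + √6) = -4/3 - √6)
333/f(24) = 333/(-4/3 - √6)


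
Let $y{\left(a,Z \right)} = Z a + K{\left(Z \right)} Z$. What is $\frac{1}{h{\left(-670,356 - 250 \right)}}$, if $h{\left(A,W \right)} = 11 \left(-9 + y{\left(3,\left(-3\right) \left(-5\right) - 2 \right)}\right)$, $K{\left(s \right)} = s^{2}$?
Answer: $\frac{1}{24497} \approx 4.0821 \cdot 10^{-5}$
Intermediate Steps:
$y{\left(a,Z \right)} = Z^{3} + Z a$ ($y{\left(a,Z \right)} = Z a + Z^{2} Z = Z a + Z^{3} = Z^{3} + Z a$)
$h{\left(A,W \right)} = 24497$ ($h{\left(A,W \right)} = 11 \left(-9 + \left(\left(-3\right) \left(-5\right) - 2\right) \left(3 + \left(\left(-3\right) \left(-5\right) - 2\right)^{2}\right)\right) = 11 \left(-9 + \left(15 - 2\right) \left(3 + \left(15 - 2\right)^{2}\right)\right) = 11 \left(-9 + 13 \left(3 + 13^{2}\right)\right) = 11 \left(-9 + 13 \left(3 + 169\right)\right) = 11 \left(-9 + 13 \cdot 172\right) = 11 \left(-9 + 2236\right) = 11 \cdot 2227 = 24497$)
$\frac{1}{h{\left(-670,356 - 250 \right)}} = \frac{1}{24497}$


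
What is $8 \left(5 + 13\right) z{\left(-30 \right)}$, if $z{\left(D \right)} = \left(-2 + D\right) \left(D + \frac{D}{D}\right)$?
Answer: $133632$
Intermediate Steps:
$z{\left(D \right)} = \left(1 + D\right) \left(-2 + D\right)$ ($z{\left(D \right)} = \left(-2 + D\right) \left(D + 1\right) = \left(-2 + D\right) \left(1 + D\right) = \left(1 + D\right) \left(-2 + D\right)$)
$8 \left(5 + 13\right) z{\left(-30 \right)} = 8 \left(5 + 13\right) \left(-2 + \left(-30\right)^{2} - -30\right) = 8 \cdot 18 \left(-2 + 900 + 30\right) = 144 \cdot 928 = 133632$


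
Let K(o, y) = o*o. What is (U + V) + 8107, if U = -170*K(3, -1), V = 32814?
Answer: 39391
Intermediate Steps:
K(o, y) = o**2
U = -1530 (U = -170*3**2 = -170*9 = -1530)
(U + V) + 8107 = (-1530 + 32814) + 8107 = 31284 + 8107 = 39391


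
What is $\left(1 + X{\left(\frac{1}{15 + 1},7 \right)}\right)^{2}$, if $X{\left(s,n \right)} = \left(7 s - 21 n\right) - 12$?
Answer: $\frac{6355441}{256} \approx 24826.0$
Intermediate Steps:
$X{\left(s,n \right)} = -12 - 21 n + 7 s$ ($X{\left(s,n \right)} = \left(- 21 n + 7 s\right) - 12 = -12 - 21 n + 7 s$)
$\left(1 + X{\left(\frac{1}{15 + 1},7 \right)}\right)^{2} = \left(1 - \left(159 - \frac{7}{15 + 1}\right)\right)^{2} = \left(1 - \left(159 - \frac{7}{16}\right)\right)^{2} = \left(1 - \frac{2537}{16}\right)^{2} = \left(- \frac{2521}{16}\right)^{2} = \frac{6355441}{256}$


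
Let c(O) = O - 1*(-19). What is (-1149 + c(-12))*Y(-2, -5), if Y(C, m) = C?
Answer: 2284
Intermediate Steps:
c(O) = 19 + O (c(O) = O + 19 = 19 + O)
(-1149 + c(-12))*Y(-2, -5) = (-1149 + (19 - 12))*(-2) = (-1149 + 7)*(-2) = -1142*(-2) = 2284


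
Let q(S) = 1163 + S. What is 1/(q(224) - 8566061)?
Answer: -1/8564674 ≈ -1.1676e-7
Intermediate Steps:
1/(q(224) - 8566061) = 1/((1163 + 224) - 8566061) = 1/(1387 - 8566061) = 1/(-8564674) = -1/8564674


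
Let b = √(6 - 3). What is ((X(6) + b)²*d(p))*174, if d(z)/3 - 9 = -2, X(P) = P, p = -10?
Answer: 142506 + 43848*√3 ≈ 2.1845e+5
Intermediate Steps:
b = √3 ≈ 1.7320
d(z) = 21 (d(z) = 27 + 3*(-2) = 27 - 6 = 21)
((X(6) + b)²*d(p))*174 = ((6 + √3)²*21)*174 = (21*(6 + √3)²)*174 = 3654*(6 + √3)²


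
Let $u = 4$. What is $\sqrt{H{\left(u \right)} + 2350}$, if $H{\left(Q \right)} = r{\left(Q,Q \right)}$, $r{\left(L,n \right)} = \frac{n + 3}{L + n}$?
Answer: $\frac{\sqrt{37614}}{4} \approx 48.486$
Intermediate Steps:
$r{\left(L,n \right)} = \frac{3 + n}{L + n}$
$H{\left(Q \right)} = \frac{3 + Q}{2 Q}$ ($H{\left(Q \right)} = \frac{3 + Q}{Q + Q} = \frac{3 + Q}{2 Q}$)
$\sqrt{H{\left(u \right)} + 2350} = \sqrt{\frac{3 + 4}{2 \cdot 4} + 2350} = \sqrt{\frac{1}{2} \cdot \frac{1}{4} \cdot 7 + 2350} = \sqrt{\frac{7}{8} + 2350} = \sqrt{\frac{18807}{8}} = \frac{\sqrt{37614}}{4}$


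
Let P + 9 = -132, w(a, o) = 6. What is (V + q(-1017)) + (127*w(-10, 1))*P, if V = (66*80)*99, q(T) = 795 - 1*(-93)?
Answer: 416166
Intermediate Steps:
P = -141 (P = -9 - 132 = -141)
q(T) = 888 (q(T) = 795 + 93 = 888)
V = 522720 (V = 5280*99 = 522720)
(V + q(-1017)) + (127*w(-10, 1))*P = (522720 + 888) + (127*6)*(-141) = 523608 + 762*(-141) = 523608 - 107442 = 416166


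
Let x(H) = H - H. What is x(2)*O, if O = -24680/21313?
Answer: 0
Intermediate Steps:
O = -24680/21313 (O = -24680*1/21313 = -24680/21313 ≈ -1.1580)
x(H) = 0
x(2)*O = 0*(-24680/21313) = 0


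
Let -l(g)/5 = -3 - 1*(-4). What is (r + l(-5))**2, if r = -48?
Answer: 2809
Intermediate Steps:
l(g) = -5 (l(g) = -5*(-3 - 1*(-4)) = -5*(-3 + 4) = -5*1 = -5)
(r + l(-5))**2 = (-48 - 5)**2 = (-53)**2 = 2809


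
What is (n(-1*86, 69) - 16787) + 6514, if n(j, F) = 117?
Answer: -10156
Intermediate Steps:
(n(-1*86, 69) - 16787) + 6514 = (117 - 16787) + 6514 = -16670 + 6514 = -10156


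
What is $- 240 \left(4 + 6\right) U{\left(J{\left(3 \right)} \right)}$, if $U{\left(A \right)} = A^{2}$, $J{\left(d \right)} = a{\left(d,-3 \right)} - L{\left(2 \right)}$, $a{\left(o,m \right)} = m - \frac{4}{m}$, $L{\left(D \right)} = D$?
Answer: $- \frac{96800}{3} \approx -32267.0$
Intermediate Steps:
$J{\left(d \right)} = - \frac{11}{3}$ ($J{\left(d \right)} = \left(-3 - \frac{4}{-3}\right) - 2 = \left(-3 - - \frac{4}{3}\right) - 2 = \left(-3 + \frac{4}{3}\right) - 2 = - \frac{5}{3} - 2 = - \frac{11}{3}$)
$- 240 \left(4 + 6\right) U{\left(J{\left(3 \right)} \right)} = - 240 \left(4 + 6\right) \left(- \frac{11}{3}\right)^{2} = - 240 \cdot 10 \cdot \frac{121}{9} = \left(-240\right) \frac{1210}{9} = - \frac{96800}{3}$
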